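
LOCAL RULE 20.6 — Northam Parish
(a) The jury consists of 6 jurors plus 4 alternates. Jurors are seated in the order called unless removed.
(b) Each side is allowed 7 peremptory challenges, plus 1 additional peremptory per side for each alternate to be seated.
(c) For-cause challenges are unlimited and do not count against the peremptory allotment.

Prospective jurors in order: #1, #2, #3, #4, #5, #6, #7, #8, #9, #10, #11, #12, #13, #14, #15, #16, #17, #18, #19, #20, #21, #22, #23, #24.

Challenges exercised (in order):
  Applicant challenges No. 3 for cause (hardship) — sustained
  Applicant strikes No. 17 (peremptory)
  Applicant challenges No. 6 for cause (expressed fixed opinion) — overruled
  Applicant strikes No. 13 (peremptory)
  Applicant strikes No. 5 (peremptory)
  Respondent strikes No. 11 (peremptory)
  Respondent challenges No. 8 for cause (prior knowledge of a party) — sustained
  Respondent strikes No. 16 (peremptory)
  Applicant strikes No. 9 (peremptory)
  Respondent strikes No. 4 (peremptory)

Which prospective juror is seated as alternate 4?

Removed: #3, #4, #5, #8, #9, #11, #13, #16, #17. (#6 stays — for-cause denied.)
Seating in order: seats 1–6 → #1, #2, #6, #7, #10, #12; alternates → #14, #15, #18, #19.
So alternate 4 is #19.

19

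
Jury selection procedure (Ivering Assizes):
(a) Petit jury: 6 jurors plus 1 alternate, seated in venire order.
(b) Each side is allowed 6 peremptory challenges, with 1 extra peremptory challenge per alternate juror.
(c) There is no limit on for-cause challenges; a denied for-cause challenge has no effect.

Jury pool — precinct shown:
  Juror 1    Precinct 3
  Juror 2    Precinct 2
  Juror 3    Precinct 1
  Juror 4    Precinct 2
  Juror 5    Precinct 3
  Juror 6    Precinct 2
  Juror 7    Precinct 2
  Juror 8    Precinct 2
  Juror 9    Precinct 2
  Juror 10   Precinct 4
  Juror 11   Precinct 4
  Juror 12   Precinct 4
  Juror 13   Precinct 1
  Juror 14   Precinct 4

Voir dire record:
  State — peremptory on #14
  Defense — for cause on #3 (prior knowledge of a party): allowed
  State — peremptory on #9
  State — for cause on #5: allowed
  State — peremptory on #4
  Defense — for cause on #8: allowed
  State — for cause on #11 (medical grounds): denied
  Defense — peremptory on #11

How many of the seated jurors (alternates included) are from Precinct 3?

Removed: #3, #4, #5, #8, #9, #11, #14.
Seated (7 incl. alternates): #1, #2, #6, #7, #10, #12, #13.
Of those, in Precinct 3: #1 → 1.

1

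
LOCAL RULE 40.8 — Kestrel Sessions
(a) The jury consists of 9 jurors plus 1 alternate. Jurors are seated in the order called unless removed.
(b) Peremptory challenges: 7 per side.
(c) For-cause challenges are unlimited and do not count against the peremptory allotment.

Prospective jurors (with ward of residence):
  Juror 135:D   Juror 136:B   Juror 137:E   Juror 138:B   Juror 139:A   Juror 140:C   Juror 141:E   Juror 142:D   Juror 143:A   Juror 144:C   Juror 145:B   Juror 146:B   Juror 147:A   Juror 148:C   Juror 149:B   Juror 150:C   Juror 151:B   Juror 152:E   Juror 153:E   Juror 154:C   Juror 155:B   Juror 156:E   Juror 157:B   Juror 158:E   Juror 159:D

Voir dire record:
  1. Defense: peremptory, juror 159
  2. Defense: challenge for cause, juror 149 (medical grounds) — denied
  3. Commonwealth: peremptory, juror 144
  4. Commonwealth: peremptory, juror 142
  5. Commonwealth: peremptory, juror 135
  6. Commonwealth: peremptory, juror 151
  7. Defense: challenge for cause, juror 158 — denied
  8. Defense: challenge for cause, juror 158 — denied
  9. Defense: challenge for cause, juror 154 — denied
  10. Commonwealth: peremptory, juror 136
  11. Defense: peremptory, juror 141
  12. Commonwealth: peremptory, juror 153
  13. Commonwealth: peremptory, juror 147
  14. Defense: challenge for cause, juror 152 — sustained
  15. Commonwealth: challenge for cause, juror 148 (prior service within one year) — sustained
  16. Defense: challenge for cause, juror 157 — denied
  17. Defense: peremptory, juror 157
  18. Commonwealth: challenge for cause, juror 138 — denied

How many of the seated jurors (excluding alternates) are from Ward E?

1

Removed: #135, #136, #141, #142, #144, #147, #148, #151, #152, #153, #157, #159.
Seated jurors 1–9: #137, #138, #139, #140, #143, #145, #146, #149, #150 (alternates #154 not counted).
Of those, in Ward E: #137 → 1.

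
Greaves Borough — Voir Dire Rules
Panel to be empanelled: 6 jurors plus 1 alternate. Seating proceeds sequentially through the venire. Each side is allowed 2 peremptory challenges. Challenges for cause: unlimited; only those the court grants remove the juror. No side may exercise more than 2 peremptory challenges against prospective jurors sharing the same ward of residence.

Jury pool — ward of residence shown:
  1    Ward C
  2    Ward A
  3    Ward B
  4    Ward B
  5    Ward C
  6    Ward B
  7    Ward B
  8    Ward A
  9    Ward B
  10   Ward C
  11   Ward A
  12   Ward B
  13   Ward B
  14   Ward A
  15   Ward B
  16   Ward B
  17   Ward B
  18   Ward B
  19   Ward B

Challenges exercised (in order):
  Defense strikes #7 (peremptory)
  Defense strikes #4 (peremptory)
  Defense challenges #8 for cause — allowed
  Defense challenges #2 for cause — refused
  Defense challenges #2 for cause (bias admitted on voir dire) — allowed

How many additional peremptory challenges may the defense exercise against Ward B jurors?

0

Defense peremptories so far: #7, #4 — 2 of 2 used, 0 left overall.
Against Ward B: #7, #4 — 2 used; per-ward cap 2 leaves 0.
Binding limit: min(0, 0) = 0.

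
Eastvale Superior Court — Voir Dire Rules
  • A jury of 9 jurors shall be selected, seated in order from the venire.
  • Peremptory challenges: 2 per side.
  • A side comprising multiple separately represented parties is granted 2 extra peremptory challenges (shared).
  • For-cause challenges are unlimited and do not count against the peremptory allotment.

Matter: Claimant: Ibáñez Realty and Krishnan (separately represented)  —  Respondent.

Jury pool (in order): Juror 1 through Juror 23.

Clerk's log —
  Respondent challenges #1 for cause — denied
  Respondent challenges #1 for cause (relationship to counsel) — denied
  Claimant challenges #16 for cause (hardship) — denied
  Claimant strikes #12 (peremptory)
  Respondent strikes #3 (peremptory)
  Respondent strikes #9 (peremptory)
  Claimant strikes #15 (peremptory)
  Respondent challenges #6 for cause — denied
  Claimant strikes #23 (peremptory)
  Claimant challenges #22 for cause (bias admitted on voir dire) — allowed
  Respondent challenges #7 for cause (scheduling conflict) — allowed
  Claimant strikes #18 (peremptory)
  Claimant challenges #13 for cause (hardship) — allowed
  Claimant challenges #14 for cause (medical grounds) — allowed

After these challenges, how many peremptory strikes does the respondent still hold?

0

Respondent allotment: 2.
Respondent peremptories used: #3, #9 — 2 (for-cause on #1, #1, #6, #7 don't count).
Remaining: 2 − 2 = 0.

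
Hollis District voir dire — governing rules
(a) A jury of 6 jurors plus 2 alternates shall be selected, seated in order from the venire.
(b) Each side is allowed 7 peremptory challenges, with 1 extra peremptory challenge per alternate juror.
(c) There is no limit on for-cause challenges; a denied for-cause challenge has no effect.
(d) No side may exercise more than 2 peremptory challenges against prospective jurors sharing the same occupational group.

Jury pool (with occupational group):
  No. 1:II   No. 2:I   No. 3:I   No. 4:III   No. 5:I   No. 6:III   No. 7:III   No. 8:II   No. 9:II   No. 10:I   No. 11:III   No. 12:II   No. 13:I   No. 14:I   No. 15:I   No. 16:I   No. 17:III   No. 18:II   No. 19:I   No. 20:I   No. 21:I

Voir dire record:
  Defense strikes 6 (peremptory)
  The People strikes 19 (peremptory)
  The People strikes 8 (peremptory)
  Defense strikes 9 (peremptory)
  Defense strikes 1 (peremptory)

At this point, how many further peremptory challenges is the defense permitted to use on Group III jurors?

Defense peremptories so far: #6, #9, #1 — 3 of 9 used, 6 left overall.
Against Group III: #6 — 1 used; per-group cap 2 leaves 1.
Binding limit: min(6, 1) = 1.

1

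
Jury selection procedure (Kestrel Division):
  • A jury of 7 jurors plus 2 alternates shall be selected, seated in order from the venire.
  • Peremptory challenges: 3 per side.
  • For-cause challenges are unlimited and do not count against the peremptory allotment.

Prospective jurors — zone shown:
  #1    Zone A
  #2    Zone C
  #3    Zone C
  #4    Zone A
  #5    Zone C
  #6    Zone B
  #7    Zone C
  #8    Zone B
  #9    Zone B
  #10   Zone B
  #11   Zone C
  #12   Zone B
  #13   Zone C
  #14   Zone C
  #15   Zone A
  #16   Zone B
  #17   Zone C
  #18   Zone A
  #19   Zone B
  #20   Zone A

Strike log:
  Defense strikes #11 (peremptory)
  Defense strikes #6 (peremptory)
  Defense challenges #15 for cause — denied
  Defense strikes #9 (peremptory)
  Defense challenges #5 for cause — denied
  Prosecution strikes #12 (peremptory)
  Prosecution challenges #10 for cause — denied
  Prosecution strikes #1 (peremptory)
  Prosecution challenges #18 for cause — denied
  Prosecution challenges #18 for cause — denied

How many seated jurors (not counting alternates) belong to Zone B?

Removed: #1, #6, #9, #11, #12.
Seated jurors 1–7: #2, #3, #4, #5, #7, #8, #10 (alternates #13, #14 not counted).
Of those, in Zone B: #8, #10 → 2.

2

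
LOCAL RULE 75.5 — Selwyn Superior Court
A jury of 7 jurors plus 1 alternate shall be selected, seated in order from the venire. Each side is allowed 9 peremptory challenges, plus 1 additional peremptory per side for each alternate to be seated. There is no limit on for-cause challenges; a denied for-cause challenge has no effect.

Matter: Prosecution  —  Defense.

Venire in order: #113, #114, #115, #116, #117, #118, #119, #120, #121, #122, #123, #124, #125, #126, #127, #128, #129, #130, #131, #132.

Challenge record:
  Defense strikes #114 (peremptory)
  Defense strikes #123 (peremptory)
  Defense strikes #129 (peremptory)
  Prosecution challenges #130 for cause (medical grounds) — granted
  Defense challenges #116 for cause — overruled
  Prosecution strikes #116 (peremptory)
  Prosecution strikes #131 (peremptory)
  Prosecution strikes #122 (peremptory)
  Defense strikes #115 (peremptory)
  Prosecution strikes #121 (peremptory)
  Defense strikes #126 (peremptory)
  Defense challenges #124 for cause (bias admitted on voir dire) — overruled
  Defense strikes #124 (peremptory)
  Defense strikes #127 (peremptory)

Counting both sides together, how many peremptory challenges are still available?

Prosecution allotment: 9 base + 1 × 1 alternate = 10. Defense allotment: 9 base + 1 × 1 alternate = 10.
Prosecution peremptories used: #116, #131, #122, #121 — 4 (the for-cause on #130 doesn't count).
Defense peremptories used: #114, #123, #129, #115, #126, #124, #127 — 7 (for-cause on #116, #124 don't count).
Remaining: (10 − 4) + (10 − 7) = 9.

9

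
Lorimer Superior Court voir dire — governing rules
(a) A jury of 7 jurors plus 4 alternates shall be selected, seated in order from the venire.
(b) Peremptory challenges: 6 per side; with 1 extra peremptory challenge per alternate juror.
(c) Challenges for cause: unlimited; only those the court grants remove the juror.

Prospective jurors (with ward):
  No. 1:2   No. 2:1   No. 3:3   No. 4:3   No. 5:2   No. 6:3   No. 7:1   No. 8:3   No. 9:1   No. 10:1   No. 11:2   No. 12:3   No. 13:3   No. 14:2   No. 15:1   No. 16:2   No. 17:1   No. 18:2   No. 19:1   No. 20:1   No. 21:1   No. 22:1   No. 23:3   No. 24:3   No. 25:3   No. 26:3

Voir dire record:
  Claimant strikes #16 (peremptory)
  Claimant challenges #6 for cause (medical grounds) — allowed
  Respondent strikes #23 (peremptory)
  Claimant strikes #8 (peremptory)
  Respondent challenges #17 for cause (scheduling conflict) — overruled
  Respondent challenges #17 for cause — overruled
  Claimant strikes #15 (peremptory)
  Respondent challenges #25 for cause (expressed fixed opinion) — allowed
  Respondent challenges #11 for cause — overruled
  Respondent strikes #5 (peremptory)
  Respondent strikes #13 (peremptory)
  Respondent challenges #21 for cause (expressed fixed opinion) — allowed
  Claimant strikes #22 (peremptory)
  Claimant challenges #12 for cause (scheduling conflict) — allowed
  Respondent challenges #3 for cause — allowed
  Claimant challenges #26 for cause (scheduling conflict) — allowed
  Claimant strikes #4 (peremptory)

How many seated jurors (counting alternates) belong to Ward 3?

0

Removed: #3, #4, #5, #6, #8, #12, #13, #15, #16, #21, #22, #23, #25, #26.
Seated (11 incl. alternates): #1, #2, #7, #9, #10, #11, #14, #17, #18, #19, #20.
None of those are in Ward 3 → 0.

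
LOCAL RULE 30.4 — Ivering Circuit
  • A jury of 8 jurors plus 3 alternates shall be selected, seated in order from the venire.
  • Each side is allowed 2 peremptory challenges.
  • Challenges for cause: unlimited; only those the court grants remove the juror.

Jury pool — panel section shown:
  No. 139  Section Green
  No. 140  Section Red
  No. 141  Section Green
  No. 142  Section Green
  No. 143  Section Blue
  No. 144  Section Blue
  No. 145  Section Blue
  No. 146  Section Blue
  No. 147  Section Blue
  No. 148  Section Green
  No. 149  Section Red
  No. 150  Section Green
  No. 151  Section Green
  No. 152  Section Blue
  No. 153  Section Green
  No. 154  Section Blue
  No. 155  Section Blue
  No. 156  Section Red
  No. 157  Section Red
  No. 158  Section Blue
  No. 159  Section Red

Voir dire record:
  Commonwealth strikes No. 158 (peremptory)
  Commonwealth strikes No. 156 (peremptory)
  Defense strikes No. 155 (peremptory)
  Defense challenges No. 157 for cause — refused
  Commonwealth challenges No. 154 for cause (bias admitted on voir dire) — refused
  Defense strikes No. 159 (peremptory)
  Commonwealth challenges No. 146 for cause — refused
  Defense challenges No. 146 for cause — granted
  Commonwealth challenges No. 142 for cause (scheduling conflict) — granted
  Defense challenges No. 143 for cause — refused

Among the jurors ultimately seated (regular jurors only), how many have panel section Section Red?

1

Removed: #142, #146, #155, #156, #158, #159.
Seated jurors 1–8: #139, #140, #141, #143, #144, #145, #147, #148 (alternates #149, #150, #151 not counted).
Of those, in Section Red: #140 → 1.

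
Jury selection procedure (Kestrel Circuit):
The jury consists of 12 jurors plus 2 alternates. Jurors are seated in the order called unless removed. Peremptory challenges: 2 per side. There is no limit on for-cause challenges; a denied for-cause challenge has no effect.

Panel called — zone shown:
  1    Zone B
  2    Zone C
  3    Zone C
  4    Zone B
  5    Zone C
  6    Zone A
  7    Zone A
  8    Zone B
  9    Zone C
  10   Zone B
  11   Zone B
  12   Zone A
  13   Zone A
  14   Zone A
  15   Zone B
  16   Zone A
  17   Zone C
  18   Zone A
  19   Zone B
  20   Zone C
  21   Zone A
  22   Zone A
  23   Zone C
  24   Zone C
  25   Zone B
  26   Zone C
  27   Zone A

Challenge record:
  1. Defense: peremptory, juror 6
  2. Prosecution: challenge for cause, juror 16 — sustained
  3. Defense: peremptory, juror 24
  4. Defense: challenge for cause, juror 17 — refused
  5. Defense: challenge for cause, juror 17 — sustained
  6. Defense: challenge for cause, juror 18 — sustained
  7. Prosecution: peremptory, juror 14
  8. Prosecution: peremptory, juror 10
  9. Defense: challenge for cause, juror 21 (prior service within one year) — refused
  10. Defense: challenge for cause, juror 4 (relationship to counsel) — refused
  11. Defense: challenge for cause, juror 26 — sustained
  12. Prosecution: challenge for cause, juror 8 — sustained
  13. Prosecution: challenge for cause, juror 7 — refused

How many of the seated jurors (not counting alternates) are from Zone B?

5

Removed: #6, #8, #10, #14, #16, #17, #18, #24, #26.
Seated jurors 1–12: #1, #2, #3, #4, #5, #7, #9, #11, #12, #13, #15, #19 (alternates #20, #21 not counted).
Of those, in Zone B: #1, #4, #11, #15, #19 → 5.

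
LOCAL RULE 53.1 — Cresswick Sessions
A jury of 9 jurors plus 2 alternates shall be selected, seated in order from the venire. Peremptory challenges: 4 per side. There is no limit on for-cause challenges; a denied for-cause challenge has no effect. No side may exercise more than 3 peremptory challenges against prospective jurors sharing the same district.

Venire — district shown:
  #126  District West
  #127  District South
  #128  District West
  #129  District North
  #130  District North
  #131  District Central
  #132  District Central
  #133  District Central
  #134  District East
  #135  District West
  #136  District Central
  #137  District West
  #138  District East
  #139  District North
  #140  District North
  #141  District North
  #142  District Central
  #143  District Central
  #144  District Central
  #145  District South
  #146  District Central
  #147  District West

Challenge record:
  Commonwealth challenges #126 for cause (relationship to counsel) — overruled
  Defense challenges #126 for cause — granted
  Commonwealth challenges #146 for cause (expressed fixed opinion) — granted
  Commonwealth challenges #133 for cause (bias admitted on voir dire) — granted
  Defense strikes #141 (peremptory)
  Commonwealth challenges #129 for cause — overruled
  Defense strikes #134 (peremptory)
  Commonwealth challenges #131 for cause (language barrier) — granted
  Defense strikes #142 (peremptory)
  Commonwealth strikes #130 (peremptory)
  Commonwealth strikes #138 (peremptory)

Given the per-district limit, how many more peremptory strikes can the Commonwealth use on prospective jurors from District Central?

2

Commonwealth peremptories so far: #130, #138 — 2 of 4 used, 2 left overall.
Against District Central: none yet — per-district cap 3 leaves 3.
Binding limit: min(2, 3) = 2.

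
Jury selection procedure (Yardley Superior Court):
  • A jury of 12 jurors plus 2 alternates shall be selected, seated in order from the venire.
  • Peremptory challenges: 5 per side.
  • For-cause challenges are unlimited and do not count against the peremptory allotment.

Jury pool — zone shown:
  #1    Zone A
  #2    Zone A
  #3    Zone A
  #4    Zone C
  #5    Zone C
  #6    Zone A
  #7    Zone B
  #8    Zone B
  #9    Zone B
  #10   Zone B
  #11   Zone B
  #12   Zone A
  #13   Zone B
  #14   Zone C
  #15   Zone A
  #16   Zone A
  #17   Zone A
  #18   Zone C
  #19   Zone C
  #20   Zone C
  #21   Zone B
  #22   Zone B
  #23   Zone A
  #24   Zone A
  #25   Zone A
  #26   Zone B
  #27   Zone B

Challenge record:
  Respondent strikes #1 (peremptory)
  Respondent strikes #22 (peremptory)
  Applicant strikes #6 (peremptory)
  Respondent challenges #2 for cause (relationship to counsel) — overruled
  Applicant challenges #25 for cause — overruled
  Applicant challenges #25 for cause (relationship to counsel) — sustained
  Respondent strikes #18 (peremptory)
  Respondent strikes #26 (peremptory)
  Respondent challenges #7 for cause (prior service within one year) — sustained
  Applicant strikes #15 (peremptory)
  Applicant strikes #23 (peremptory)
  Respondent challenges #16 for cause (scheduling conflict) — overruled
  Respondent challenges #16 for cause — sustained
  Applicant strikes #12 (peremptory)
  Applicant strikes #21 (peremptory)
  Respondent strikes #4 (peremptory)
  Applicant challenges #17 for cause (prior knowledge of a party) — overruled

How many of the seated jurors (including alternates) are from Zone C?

Removed: #1, #4, #6, #7, #12, #15, #16, #18, #21, #22, #23, #25, #26.
Seated (14 incl. alternates): #2, #3, #5, #8, #9, #10, #11, #13, #14, #17, #19, #20, #24, #27.
Of those, in Zone C: #5, #14, #19, #20 → 4.

4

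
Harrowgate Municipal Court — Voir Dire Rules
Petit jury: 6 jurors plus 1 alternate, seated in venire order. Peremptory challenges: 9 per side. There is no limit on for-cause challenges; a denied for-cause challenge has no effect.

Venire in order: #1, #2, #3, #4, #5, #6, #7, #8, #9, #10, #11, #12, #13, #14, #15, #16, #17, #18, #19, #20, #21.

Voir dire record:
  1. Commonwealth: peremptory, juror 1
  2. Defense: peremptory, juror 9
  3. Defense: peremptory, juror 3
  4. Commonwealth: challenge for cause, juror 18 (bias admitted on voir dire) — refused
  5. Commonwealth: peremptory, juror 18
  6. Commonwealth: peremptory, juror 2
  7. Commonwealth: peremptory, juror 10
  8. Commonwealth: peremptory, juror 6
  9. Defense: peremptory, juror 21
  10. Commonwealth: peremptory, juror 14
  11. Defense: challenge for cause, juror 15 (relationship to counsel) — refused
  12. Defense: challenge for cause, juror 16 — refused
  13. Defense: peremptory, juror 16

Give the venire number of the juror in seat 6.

Removed: #1, #2, #3, #6, #9, #10, #14, #16, #18, #21. (#15 stays — for-cause denied.)
Seating in order: seats 1–6 → #4, #5, #7, #8, #11, #12; alternates → #13.
So seat 6 is #12.

12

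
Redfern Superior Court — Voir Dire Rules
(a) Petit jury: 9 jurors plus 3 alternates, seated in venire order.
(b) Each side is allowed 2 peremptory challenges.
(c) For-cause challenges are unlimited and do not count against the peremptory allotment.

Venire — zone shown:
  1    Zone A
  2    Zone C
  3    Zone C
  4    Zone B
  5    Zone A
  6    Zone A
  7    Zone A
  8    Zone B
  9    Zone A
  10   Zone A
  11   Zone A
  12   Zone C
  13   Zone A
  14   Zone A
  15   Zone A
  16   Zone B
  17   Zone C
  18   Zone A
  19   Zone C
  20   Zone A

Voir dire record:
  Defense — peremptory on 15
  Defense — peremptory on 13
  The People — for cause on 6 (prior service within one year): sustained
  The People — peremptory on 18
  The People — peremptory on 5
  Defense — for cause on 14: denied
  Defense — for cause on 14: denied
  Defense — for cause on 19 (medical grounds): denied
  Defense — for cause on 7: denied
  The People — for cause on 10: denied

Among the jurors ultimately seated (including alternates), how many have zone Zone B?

Removed: #5, #6, #13, #15, #18.
Seated (12 incl. alternates): #1, #2, #3, #4, #7, #8, #9, #10, #11, #12, #14, #16.
Of those, in Zone B: #4, #8, #16 → 3.

3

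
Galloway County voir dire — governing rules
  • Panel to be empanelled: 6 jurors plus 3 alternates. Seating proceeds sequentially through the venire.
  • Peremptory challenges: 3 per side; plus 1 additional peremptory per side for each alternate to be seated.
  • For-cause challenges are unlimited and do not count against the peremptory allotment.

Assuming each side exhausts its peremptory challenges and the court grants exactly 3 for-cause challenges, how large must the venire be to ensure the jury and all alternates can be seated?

24

Seats to fill: 6 + 3 alternates = 9.
Peremptories: 3 + 1×3 = 6 per side × 2 sides = 12.
For-cause removals: 3.
Minimum venire: 9 + 12 + 3 = 24.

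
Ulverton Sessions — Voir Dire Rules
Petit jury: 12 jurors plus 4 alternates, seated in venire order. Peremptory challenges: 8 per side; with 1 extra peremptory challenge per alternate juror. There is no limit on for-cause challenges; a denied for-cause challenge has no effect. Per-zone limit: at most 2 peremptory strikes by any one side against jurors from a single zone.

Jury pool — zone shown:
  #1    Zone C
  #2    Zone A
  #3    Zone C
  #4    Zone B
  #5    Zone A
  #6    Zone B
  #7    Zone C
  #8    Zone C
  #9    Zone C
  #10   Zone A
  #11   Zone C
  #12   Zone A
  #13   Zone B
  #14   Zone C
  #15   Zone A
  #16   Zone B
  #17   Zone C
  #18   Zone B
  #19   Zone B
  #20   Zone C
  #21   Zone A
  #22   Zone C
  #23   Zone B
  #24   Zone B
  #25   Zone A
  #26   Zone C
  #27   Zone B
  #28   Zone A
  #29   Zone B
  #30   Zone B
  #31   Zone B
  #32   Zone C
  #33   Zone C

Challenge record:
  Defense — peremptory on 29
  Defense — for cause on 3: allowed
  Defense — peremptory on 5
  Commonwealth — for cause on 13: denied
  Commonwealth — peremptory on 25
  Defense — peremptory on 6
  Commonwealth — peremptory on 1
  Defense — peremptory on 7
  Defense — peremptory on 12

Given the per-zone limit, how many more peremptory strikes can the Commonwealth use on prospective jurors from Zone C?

Commonwealth peremptories so far: #25, #1 — 2 of 12 used, 10 left overall.
Against Zone C: #1 — 1 used; per-zone cap 2 leaves 1.
Binding limit: min(10, 1) = 1.

1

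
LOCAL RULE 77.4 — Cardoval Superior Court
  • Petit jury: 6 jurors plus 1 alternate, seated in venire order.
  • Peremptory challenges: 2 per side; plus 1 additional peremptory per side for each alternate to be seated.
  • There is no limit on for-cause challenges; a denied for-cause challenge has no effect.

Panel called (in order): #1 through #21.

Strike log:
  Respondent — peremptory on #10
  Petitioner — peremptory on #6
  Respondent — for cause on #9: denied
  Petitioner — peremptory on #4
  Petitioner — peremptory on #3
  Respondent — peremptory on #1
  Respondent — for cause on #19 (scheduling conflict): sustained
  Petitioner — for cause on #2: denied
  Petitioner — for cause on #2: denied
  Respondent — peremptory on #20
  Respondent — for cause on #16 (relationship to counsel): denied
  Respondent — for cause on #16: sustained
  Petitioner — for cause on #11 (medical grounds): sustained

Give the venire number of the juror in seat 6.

Removed: #1, #3, #4, #6, #10, #11, #16, #19, #20. (#2, #9 stay — for-cause denied.)
Seating in order: seats 1–6 → #2, #5, #7, #8, #9, #12; alternates → #13.
So seat 6 is #12.

12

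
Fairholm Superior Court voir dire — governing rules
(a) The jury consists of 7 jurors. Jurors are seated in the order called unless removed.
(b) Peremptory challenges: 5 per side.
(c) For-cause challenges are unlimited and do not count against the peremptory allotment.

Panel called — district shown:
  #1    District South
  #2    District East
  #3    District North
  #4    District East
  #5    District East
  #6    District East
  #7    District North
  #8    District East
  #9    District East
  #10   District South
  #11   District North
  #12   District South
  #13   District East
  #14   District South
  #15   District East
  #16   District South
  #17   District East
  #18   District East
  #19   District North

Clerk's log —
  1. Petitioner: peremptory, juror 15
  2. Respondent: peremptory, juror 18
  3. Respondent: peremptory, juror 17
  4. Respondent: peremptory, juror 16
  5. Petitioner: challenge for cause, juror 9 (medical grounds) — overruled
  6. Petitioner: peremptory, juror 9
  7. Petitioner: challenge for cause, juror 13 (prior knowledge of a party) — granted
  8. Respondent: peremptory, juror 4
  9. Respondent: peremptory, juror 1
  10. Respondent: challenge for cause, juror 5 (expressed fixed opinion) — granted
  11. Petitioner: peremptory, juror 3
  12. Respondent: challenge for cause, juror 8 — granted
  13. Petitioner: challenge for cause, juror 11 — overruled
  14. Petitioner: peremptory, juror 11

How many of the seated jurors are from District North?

2

Removed: #1, #3, #4, #5, #8, #9, #11, #13, #15, #16, #17, #18.
Seated jurors 1–7: #2, #6, #7, #10, #12, #14, #19.
Of those, in District North: #7, #19 → 2.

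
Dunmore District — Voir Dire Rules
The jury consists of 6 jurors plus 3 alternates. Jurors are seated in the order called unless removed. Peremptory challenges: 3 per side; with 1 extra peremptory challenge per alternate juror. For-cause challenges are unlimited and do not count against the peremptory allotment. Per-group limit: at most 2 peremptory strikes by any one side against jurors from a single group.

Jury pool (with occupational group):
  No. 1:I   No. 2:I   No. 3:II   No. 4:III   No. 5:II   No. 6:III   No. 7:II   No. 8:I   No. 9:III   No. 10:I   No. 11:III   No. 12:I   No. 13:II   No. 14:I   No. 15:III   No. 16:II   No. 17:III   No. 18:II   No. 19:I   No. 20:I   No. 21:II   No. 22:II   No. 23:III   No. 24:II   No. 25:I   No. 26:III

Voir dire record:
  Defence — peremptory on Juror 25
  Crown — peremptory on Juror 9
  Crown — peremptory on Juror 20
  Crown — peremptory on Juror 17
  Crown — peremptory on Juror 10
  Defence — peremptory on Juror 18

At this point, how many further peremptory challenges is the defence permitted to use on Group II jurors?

1

Defence peremptories so far: #25, #18 — 2 of 6 used, 4 left overall.
Against Group II: #18 — 1 used; per-group cap 2 leaves 1.
Binding limit: min(4, 1) = 1.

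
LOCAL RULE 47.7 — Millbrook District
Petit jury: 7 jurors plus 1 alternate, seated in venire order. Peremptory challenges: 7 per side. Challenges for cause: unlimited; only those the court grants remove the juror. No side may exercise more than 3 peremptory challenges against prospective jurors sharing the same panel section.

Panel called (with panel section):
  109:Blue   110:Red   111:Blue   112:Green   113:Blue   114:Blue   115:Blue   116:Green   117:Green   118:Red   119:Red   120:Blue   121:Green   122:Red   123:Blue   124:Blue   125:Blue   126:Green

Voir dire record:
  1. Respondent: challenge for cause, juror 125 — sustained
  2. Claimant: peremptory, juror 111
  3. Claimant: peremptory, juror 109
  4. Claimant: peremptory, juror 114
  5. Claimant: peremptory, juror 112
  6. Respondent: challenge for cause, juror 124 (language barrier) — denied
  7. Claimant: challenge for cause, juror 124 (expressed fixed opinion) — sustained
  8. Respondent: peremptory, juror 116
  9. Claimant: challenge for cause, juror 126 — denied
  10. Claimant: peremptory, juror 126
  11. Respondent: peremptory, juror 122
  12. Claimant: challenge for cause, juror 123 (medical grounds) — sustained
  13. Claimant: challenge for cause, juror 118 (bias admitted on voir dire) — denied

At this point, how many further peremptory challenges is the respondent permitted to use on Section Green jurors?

2

Respondent peremptories so far: #116, #122 — 2 of 7 used, 5 left overall.
Against Section Green: #116 — 1 used; per-section cap 3 leaves 2.
Binding limit: min(5, 2) = 2.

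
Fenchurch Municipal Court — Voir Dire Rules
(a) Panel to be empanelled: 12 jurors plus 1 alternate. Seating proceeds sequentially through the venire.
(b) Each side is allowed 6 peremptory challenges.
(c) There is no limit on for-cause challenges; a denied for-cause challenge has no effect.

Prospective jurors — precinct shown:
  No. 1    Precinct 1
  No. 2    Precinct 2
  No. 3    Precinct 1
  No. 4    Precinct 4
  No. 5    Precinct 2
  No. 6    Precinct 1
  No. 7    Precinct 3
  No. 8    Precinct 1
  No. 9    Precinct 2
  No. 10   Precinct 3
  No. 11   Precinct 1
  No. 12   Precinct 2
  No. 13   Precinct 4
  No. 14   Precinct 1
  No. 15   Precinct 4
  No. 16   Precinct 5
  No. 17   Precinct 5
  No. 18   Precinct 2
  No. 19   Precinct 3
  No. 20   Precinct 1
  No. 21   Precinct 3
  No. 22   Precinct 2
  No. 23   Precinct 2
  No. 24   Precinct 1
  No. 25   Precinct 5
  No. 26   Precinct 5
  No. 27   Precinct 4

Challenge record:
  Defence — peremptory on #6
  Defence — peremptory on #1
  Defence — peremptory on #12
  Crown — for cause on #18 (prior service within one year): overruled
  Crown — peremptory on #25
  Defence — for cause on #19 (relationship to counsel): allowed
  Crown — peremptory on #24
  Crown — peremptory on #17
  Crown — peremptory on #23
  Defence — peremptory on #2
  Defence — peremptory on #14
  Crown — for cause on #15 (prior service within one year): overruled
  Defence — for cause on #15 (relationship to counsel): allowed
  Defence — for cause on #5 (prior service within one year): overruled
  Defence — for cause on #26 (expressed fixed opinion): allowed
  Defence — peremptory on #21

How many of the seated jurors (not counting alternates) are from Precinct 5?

1

Removed: #1, #2, #6, #12, #14, #15, #17, #19, #21, #23, #24, #25, #26.
Seated jurors 1–12: #3, #4, #5, #7, #8, #9, #10, #11, #13, #16, #18, #20 (alternates #22 not counted).
Of those, in Precinct 5: #16 → 1.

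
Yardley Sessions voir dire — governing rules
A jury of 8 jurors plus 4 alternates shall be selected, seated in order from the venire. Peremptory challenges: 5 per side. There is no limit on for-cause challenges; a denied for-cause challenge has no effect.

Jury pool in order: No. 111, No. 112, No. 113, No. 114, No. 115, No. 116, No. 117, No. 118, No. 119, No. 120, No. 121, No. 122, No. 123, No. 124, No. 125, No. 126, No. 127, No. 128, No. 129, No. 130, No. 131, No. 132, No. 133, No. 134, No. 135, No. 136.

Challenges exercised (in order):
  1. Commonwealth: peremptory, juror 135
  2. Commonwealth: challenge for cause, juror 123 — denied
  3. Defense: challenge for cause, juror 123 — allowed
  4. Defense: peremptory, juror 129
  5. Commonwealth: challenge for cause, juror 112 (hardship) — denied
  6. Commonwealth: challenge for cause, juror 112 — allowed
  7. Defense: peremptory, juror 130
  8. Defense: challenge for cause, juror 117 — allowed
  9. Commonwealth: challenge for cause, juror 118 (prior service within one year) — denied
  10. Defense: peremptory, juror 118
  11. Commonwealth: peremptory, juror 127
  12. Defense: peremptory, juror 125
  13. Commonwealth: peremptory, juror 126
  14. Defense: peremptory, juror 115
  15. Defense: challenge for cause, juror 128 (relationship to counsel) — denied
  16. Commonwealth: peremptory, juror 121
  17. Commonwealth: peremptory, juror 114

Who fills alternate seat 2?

132

Removed: #112, #114, #115, #117, #118, #121, #123, #125, #126, #127, #129, #130, #135. (#128 stays — for-cause denied.)
Seating in order: seats 1–8 → #111, #113, #116, #119, #120, #122, #124, #128; alternates → #131, #132, #133, #134.
So alternate 2 is #132.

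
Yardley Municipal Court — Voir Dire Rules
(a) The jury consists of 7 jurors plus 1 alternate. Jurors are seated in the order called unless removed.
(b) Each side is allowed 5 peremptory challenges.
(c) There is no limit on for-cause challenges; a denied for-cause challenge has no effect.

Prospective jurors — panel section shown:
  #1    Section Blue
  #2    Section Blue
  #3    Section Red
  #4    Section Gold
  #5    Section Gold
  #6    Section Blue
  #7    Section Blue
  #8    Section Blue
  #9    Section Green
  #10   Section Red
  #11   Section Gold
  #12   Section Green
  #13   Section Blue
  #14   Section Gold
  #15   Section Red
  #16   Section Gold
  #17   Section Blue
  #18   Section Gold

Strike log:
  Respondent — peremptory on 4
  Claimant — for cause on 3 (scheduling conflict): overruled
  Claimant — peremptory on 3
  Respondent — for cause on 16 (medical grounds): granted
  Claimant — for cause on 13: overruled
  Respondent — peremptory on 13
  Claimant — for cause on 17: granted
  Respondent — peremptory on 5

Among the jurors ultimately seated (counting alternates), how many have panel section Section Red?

1

Removed: #3, #4, #5, #13, #16, #17.
Seated (8 incl. alternates): #1, #2, #6, #7, #8, #9, #10, #11.
Of those, in Section Red: #10 → 1.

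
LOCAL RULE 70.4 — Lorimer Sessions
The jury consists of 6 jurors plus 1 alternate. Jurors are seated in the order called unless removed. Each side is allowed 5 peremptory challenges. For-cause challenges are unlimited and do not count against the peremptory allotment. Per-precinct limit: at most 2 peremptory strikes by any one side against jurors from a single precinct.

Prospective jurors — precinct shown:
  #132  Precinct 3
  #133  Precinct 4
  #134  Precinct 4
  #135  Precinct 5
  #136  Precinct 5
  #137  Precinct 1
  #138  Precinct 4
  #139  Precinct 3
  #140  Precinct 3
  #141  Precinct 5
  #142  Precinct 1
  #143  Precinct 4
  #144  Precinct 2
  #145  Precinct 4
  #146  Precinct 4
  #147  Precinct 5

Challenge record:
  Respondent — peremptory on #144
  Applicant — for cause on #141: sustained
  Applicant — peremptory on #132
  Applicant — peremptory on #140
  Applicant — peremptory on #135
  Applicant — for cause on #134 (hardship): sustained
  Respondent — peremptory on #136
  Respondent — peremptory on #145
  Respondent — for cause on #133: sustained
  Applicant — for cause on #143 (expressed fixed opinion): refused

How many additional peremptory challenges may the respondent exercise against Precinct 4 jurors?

Respondent peremptories so far: #144, #136, #145 — 3 of 5 used, 2 left overall.
Against Precinct 4: #145 — 1 used; per-precinct cap 2 leaves 1.
Binding limit: min(2, 1) = 1.

1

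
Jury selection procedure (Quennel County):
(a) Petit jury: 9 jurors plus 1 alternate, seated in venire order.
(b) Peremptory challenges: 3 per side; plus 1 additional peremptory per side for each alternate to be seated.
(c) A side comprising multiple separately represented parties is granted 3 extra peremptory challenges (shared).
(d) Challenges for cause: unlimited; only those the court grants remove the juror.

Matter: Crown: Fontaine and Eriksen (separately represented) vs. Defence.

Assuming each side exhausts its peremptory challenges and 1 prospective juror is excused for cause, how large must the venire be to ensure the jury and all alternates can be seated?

Seats to fill: 9 + 1 alternates = 10.
Peremptories — Crown: 3 + 1×1 + 3 = 7; Defence: 3 + 1×1 = 4; total 11.
For-cause removals: 1.
Minimum venire: 10 + 11 + 1 = 22.

22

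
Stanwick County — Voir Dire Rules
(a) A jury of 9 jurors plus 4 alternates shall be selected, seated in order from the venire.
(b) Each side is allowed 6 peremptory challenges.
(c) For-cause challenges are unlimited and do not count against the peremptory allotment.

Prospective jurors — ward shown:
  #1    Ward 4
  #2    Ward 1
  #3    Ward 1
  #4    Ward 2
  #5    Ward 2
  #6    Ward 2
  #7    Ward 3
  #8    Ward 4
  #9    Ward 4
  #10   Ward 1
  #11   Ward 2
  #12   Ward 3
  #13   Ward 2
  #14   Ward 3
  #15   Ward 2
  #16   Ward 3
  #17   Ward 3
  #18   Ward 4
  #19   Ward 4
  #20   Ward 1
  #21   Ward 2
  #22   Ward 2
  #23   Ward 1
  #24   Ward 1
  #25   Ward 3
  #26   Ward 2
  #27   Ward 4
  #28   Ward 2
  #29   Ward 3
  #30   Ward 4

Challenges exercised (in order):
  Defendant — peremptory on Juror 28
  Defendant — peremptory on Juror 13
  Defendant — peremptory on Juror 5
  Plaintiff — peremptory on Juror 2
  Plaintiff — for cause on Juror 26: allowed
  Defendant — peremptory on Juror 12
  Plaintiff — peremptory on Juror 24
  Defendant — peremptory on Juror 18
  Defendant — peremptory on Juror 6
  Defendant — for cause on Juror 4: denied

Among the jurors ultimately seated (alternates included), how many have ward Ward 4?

4

Removed: #2, #5, #6, #12, #13, #18, #24, #26, #28.
Seated (13 incl. alternates): #1, #3, #4, #7, #8, #9, #10, #11, #14, #15, #16, #17, #19.
Of those, in Ward 4: #1, #8, #9, #19 → 4.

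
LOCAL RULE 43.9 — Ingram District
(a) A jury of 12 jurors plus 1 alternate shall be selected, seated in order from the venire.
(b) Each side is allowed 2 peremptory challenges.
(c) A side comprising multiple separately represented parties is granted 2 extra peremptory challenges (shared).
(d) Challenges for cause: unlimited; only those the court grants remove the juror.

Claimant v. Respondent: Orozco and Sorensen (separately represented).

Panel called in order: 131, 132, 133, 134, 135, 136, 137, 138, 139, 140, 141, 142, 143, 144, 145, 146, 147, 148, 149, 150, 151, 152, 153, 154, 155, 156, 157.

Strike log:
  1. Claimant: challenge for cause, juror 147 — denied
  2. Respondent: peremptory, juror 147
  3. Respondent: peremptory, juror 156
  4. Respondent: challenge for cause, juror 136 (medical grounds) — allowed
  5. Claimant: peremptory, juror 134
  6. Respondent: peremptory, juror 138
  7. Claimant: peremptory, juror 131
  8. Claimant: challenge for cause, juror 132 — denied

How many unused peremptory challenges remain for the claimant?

Claimant allotment: 2.
Claimant peremptories used: #134, #131 — 2 (for-cause on #147, #132 don't count).
Remaining: 2 − 2 = 0.

0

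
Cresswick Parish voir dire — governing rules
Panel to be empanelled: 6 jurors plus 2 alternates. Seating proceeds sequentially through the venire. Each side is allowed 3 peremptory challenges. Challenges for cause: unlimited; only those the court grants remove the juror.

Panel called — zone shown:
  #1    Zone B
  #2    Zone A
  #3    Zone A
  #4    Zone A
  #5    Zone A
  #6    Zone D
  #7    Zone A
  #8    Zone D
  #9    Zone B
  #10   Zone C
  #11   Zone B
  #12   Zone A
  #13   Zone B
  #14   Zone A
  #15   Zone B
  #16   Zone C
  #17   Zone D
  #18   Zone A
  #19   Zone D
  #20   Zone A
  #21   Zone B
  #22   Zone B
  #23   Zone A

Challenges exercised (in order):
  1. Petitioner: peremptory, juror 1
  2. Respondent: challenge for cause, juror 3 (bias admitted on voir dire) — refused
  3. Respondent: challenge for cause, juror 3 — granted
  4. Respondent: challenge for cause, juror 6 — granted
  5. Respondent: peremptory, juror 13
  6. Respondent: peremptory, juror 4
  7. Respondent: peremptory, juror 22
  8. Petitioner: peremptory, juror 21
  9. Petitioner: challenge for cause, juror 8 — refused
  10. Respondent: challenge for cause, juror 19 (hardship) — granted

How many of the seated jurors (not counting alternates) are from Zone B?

Removed: #1, #3, #4, #6, #13, #19, #21, #22.
Seated jurors 1–6: #2, #5, #7, #8, #9, #10 (alternates #11, #12 not counted).
Of those, in Zone B: #9 → 1.

1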